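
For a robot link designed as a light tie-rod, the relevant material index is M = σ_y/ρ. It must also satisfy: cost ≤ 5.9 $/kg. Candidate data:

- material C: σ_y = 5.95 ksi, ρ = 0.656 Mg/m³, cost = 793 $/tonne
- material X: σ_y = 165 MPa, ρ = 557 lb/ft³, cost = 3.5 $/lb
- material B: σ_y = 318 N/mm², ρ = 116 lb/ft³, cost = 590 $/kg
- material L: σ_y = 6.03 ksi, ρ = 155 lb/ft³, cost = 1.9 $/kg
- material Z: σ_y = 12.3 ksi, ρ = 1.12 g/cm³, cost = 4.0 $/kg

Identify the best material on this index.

material Z

Screen on constraints: cost ≤ 5.9 $/kg. Survivors: material C, material L, material Z.
In SI units:
  material C: σ_y = 41.02 MPa, ρ = 656.0 kg/m³
  material L: σ_y = 41.58 MPa, ρ = 2483 kg/m³
  material Z: σ_y = 84.81 MPa, ρ = 1120 kg/m³
  material Z: M = 75.7 kN·m/kg
  material C: M = 62.5 kN·m/kg
  material L: M = 16.7 kN·m/kg
Material Z ranks first.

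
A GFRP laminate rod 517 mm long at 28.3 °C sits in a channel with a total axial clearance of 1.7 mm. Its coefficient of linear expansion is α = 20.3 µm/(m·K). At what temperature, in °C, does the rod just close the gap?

α·L₀·ΔT = 1.7 mm ⇒ ΔT = 1.7 / (20.3×10⁻⁶ × 517.0) = 162.0 K.
T = 28.3 + 162.0 = 190.3 °C.

190 °C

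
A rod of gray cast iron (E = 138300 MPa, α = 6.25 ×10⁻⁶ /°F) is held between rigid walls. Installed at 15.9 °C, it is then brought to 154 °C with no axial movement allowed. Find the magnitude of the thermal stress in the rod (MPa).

215 MPa

E = 138300 MPa = 138.3 GPa.
α = 6.25×10⁻⁶/°F × 9/5 = 11.2×10⁻⁶/K.
ΔT = 138.1 K. Constrained thermal stress σ = E·α·ΔT = 138.3×10³ MPa × 11.2×10⁻⁶ × 138.1 = 215 MPa (compressive).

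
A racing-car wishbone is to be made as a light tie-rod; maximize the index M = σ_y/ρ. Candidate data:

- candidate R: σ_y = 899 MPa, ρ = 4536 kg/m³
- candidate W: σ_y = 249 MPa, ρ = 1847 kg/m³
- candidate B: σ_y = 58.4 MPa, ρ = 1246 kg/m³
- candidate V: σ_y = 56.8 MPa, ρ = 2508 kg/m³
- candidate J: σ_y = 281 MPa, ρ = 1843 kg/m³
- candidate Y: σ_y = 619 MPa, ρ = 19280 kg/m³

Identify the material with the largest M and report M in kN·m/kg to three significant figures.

Evaluate M for each candidate:
  candidate R: M = 198 kN·m/kg
  candidate J: M = 152 kN·m/kg
  candidate W: M = 135 kN·m/kg
  candidate B: M = 46.9 kN·m/kg
  candidate Y: M = 32.1 kN·m/kg
  candidate V: M = 22.6 kN·m/kg
Highest index: candidate R.

candidate R, M = 198 kN·m/kg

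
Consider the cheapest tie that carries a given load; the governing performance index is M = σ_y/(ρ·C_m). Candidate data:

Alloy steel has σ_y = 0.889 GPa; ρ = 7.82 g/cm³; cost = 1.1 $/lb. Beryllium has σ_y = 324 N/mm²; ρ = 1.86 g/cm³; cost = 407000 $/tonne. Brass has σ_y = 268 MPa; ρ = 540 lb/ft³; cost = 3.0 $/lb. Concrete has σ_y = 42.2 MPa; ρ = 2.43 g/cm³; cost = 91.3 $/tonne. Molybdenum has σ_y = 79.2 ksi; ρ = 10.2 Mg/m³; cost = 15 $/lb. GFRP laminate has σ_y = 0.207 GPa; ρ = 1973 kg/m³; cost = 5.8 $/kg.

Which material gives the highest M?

After converting to SI:
  alloy steel: σ_y = 889.0 MPa, ρ = 7820 kg/m³, cost = 2.425 $/kg
  beryllium: σ_y = 324.0 MPa, ρ = 1860 kg/m³, cost = 407.0 $/kg
  brass: σ_y = 268.0 MPa, ρ = 8650 kg/m³, cost = 6.614 $/kg
  concrete: σ_y = 42.20 MPa, ρ = 2430 kg/m³, cost = 0.09130 $/kg
  molybdenum: σ_y = 546.1 MPa, ρ = 10200 kg/m³, cost = 33.07 $/kg
  GFRP laminate: σ_y = 207.0 MPa, ρ = 1973 kg/m³, cost = 5.800 $/kg
  concrete: M = 190 kN·m per $
  alloy steel: M = 46.9 kN·m per $
  GFRP laminate: M = 18.1 kN·m per $
  brass: M = 4.68 kN·m per $
  molybdenum: M = 1.62 kN·m per $
  beryllium: M = 0.428 kN·m per $
Highest index: concrete.

concrete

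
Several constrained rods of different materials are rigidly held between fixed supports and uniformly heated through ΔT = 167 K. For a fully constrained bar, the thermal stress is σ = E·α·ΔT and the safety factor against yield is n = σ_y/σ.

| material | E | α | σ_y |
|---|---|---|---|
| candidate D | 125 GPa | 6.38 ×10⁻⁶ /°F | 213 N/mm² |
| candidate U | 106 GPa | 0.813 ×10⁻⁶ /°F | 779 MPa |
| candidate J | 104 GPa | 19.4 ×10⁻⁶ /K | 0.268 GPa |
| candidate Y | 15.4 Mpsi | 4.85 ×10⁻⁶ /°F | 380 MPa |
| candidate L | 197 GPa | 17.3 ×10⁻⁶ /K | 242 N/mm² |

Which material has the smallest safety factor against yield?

candidate L

In consistent units (E in GPa, α in ×10⁻⁶/K, σ_y in MPa):
  candidate D: E = 125.0, α = 11.5, σ_y = 213.0 → σ = 240 MPa, n = 0.889
  candidate U: E = 106.0, α = 1.46, σ_y = 779.0 → σ = 25.9 MPa, n = 30.1
  candidate J: E = 104.0, α = 19.4, σ_y = 268.0 → σ = 337 MPa, n = 0.795
  candidate Y: E = 106.2, α = 8.73, σ_y = 380.0 → σ = 155 MPa, n = 2.45
  candidate L: E = 197.0, α = 17.3, σ_y = 242.0 → σ = 569 MPa, n = 0.425
Smallest n: candidate L with n = 0.425.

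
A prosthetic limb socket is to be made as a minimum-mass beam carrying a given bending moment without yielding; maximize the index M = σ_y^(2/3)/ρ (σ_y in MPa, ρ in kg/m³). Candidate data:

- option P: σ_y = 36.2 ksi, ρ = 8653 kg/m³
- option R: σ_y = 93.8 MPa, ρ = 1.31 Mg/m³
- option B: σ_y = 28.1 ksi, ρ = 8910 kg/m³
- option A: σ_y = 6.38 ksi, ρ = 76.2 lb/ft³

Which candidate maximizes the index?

After converting to SI:
  option P: σ_y = 249.6 MPa, ρ = 8653 kg/m³
  option R: σ_y = 93.80 MPa, ρ = 1310 kg/m³
  option B: σ_y = 193.7 MPa, ρ = 8910 kg/m³
  option A: σ_y = 43.99 MPa, ρ = 1221 kg/m³
  option R: M = 15.8×10⁻³
  option A: M = 10.2×10⁻³
  option P: M = 4.58×10⁻³
  option B: M = 3.76×10⁻³
Option R ranks first.

option R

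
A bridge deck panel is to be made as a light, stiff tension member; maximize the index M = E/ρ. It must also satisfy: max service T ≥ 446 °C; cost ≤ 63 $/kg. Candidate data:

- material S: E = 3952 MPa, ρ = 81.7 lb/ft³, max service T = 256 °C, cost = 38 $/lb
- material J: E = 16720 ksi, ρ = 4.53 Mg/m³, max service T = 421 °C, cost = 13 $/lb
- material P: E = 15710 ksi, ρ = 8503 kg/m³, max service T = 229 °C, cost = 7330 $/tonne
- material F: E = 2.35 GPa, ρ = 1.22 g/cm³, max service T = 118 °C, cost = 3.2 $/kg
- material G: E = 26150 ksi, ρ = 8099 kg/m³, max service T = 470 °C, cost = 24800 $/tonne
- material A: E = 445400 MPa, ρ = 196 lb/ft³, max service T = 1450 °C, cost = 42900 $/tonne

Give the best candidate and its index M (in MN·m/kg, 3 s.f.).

material A, M = 142 MN·m/kg

Screen on constraints: max service T ≥ 446 °C; cost ≤ 63 $/kg. Survivors: material G, material A.
Putting every candidate on a common basis:
  material G: E = 180.3 GPa, ρ = 8099 kg/m³
  material A: E = 445.4 GPa, ρ = 3140 kg/m³
  material A: M = 142 MN·m/kg
  material G: M = 22.3 MN·m/kg
The maximum is for material A.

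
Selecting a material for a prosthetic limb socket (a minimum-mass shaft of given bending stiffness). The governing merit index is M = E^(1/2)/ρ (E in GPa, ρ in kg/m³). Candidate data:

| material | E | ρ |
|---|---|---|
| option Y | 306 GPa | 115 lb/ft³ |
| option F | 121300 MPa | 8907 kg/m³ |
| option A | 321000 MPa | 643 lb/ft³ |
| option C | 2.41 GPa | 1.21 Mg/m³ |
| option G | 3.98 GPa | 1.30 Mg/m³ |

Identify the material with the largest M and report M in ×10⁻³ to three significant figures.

Putting every candidate on a common basis:
  option Y: E = 306.0 GPa, ρ = 1842 kg/m³
  option F: E = 121.3 GPa, ρ = 8907 kg/m³
  option A: E = 321.0 GPa, ρ = 10300 kg/m³
  option C: E = 2.410 GPa, ρ = 1210 kg/m³
  option G: E = 3.980 GPa, ρ = 1300 kg/m³
  option Y: M = 9.50×10⁻³
  option A: M = 1.74×10⁻³
  option G: M = 1.53×10⁻³
  option C: M = 1.28×10⁻³
  option F: M = 1.24×10⁻³
Highest index: option Y.

option Y, M = 9.50×10⁻³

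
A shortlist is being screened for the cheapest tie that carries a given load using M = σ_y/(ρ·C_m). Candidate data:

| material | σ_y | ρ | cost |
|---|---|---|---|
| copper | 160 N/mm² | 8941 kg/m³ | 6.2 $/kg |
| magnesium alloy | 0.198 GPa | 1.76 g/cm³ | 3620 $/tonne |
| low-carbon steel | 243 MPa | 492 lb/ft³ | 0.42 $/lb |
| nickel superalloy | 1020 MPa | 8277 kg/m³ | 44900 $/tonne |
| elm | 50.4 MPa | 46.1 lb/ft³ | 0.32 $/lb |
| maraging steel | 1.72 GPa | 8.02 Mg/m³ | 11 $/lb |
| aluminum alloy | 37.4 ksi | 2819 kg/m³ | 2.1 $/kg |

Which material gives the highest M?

Putting every candidate on a common basis:
  copper: σ_y = 160.0 MPa, ρ = 8941 kg/m³, cost = 6.200 $/kg
  magnesium alloy: σ_y = 198.0 MPa, ρ = 1760 kg/m³, cost = 3.620 $/kg
  low-carbon steel: σ_y = 243.0 MPa, ρ = 7881 kg/m³, cost = 0.9259 $/kg
  nickel superalloy: σ_y = 1020 MPa, ρ = 8277 kg/m³, cost = 44.90 $/kg
  elm: σ_y = 50.40 MPa, ρ = 738.5 kg/m³, cost = 0.7055 $/kg
  maraging steel: σ_y = 1720 MPa, ρ = 8020 kg/m³, cost = 24.25 $/kg
  aluminum alloy: σ_y = 257.9 MPa, ρ = 2819 kg/m³, cost = 2.100 $/kg
  elm: M = 96.7 kN·m per $
  aluminum alloy: M = 43.6 kN·m per $
  low-carbon steel: M = 33.3 kN·m per $
  magnesium alloy: M = 31.1 kN·m per $
  maraging steel: M = 8.84 kN·m per $
  copper: M = 2.89 kN·m per $
  nickel superalloy: M = 2.74 kN·m per $
Elm has the largest M.

elm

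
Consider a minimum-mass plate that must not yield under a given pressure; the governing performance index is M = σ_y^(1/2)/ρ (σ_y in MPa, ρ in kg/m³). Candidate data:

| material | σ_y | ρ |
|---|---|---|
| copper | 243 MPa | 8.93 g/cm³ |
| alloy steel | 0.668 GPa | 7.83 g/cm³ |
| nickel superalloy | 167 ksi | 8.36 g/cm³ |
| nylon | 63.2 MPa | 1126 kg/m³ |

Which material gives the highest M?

Convert each candidate to consistent units, then evaluate M:
  copper: σ_y = 243.0 MPa, ρ = 8930 kg/m³
  alloy steel: σ_y = 668.0 MPa, ρ = 7830 kg/m³
  nickel superalloy: σ_y = 1151 MPa, ρ = 8360 kg/m³
  nylon: σ_y = 63.20 MPa, ρ = 1126 kg/m³
  nylon: M = 7.06×10⁻³
  nickel superalloy: M = 4.06×10⁻³
  alloy steel: M = 3.30×10⁻³
  copper: M = 1.75×10⁻³
Highest index: nylon.

nylon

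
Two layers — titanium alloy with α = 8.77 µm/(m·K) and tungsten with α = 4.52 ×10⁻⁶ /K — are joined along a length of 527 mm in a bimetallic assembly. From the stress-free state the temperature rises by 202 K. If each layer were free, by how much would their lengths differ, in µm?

Δα = |8.77 − 4.52|×10⁻⁶/K = 4.25×10⁻⁶/K.
ΔL_mismatch = Δα·L·ΔT = 4.25×10⁻⁶ × 527.0 mm × 202.0 K = 452 µm.

452 µm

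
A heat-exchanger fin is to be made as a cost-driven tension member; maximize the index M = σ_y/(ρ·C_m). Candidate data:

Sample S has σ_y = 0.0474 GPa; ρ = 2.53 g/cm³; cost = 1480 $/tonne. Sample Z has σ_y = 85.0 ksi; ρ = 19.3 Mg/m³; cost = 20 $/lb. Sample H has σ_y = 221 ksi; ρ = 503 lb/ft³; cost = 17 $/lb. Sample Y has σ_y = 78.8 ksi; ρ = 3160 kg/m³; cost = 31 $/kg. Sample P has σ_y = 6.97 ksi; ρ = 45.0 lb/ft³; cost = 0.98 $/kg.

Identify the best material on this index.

sample P

Putting every candidate on a common basis:
  sample S: σ_y = 47.40 MPa, ρ = 2530 kg/m³, cost = 1.480 $/kg
  sample Z: σ_y = 586.1 MPa, ρ = 19300 kg/m³, cost = 44.09 $/kg
  sample H: σ_y = 1524 MPa, ρ = 8057 kg/m³, cost = 37.48 $/kg
  sample Y: σ_y = 543.3 MPa, ρ = 3160 kg/m³, cost = 31.00 $/kg
  sample P: σ_y = 48.06 MPa, ρ = 720.8 kg/m³, cost = 0.9800 $/kg
  sample P: M = 68.0 kN·m per $
  sample S: M = 12.7 kN·m per $
  sample Y: M = 5.55 kN·m per $
  sample H: M = 5.05 kN·m per $
  sample Z: M = 0.689 kN·m per $
Sample P has the largest M.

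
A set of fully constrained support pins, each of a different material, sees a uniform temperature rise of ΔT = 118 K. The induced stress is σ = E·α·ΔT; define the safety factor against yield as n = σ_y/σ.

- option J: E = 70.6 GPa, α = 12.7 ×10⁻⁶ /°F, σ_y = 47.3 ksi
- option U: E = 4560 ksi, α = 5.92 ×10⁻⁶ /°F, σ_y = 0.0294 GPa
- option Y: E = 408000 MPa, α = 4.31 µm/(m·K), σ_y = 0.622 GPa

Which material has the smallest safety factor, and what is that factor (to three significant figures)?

Converting E to GPa, α to ×10⁻⁶/K, σ_y to MPa, then σ and n for each:
  option J: E = 70.60, α = 22.9, σ_y = 326.1 → σ = 190 MPa, n = 1.71
  option U: E = 31.44, α = 10.7, σ_y = 29.40 → σ = 39.5 MPa, n = 0.744
  option Y: E = 408.0, α = 4.31, σ_y = 622.0 → σ = 208 MPa, n = 3.00
Option U has the lowest safety factor, n = 0.744.

option U, n = 0.744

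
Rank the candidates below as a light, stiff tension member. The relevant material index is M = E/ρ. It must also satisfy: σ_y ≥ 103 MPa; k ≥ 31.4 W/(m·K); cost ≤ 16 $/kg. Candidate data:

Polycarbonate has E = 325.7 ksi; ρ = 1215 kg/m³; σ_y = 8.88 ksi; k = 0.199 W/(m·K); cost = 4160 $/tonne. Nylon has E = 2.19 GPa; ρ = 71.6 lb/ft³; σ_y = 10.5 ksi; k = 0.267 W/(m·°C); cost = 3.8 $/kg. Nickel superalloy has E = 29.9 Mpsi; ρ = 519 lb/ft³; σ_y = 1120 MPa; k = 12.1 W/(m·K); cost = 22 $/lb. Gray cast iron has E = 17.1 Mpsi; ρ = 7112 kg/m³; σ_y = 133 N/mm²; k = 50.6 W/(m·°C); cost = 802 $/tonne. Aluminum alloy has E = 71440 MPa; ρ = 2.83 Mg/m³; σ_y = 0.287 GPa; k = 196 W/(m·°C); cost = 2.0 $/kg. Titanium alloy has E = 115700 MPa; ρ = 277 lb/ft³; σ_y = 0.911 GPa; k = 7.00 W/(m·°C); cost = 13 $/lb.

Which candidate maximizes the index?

aluminum alloy

Screen on constraints: σ_y ≥ 103 MPa; k ≥ 31.4 W/(m·K); cost ≤ 16 $/kg. Survivors: gray cast iron, aluminum alloy.
Putting every candidate on a common basis:
  gray cast iron: E = 117.9 GPa, ρ = 7112 kg/m³
  aluminum alloy: E = 71.44 GPa, ρ = 2830 kg/m³
  aluminum alloy: M = 25.2 MN·m/kg
  gray cast iron: M = 16.6 MN·m/kg
Aluminum alloy ranks first.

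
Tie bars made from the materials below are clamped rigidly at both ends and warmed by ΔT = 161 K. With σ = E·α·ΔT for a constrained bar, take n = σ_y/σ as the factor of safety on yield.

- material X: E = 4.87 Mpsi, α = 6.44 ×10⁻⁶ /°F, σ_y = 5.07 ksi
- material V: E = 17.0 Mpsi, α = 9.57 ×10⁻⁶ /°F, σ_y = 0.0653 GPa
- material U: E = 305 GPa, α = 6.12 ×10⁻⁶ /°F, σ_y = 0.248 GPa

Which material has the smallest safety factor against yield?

material V

In consistent units (E in GPa, α in ×10⁻⁶/K, σ_y in MPa):
  material X: E = 33.58, α = 11.6, σ_y = 34.96 → σ = 62.7 MPa, n = 0.558
  material V: E = 117.2, α = 17.2, σ_y = 65.30 → σ = 325 MPa, n = 0.201
  material U: E = 305.0, α = 11.0, σ_y = 248.0 → σ = 541 MPa, n = 0.458
The minimum is material V at n = 0.201.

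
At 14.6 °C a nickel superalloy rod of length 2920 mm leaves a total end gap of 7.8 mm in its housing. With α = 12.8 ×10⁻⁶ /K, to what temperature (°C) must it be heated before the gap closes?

223 °C

α·L₀·ΔT = 7.8 mm ⇒ ΔT = 7.8 / (12.8×10⁻⁶ × 2920.0) = 208.7 K.
T = 14.6 + 208.7 = 223.3 °C.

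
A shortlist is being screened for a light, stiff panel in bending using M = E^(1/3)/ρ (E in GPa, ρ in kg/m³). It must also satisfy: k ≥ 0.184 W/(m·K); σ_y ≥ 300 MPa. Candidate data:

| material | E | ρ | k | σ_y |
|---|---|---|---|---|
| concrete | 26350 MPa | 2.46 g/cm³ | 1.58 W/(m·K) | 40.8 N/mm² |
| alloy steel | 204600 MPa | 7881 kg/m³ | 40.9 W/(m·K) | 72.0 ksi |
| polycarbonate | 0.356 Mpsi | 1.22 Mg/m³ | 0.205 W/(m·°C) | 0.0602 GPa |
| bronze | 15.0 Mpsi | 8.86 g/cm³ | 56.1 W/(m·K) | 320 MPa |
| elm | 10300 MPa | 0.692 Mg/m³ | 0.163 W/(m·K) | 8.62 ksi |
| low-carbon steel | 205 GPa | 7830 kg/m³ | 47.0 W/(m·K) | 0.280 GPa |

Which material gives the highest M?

Screen on constraints: k ≥ 0.184 W/(m·K); σ_y ≥ 300 MPa. Survivors: alloy steel, bronze.
Convert each candidate to consistent units, then evaluate M:
  alloy steel: E = 204.6 GPa, ρ = 7881 kg/m³
  bronze: E = 103.4 GPa, ρ = 8860 kg/m³
  alloy steel: M = 0.748×10⁻³
  bronze: M = 0.530×10⁻³
The maximum is for alloy steel.

alloy steel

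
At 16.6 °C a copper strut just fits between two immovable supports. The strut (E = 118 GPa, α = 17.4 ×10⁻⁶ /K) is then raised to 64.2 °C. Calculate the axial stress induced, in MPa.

97.7 MPa

ΔT = 47.60 K. Constrained thermal stress σ = E·α·ΔT = 118.0×10³ MPa × 17.4×10⁻⁶ × 47.60 = 97.7 MPa (compressive).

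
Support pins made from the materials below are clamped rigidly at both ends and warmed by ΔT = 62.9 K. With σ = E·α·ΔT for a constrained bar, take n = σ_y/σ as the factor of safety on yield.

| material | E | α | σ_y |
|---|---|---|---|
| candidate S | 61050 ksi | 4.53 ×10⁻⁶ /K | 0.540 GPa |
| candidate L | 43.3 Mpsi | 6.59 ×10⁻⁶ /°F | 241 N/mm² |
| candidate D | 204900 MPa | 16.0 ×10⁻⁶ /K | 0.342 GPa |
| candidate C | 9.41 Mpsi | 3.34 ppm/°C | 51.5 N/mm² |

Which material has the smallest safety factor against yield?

candidate L

In consistent units (E in GPa, α in ×10⁻⁶/K, σ_y in MPa):
  candidate S: E = 420.9, α = 4.53, σ_y = 540.0 → σ = 120 MPa, n = 4.50
  candidate L: E = 298.5, α = 11.9, σ_y = 241.0 → σ = 223 MPa, n = 1.08
  candidate D: E = 204.9, α = 16.0, σ_y = 342.0 → σ = 206 MPa, n = 1.66
  candidate C: E = 64.88, α = 3.34, σ_y = 51.50 → σ = 13.6 MPa, n = 3.78
Candidate L has the lowest safety factor, n = 1.08.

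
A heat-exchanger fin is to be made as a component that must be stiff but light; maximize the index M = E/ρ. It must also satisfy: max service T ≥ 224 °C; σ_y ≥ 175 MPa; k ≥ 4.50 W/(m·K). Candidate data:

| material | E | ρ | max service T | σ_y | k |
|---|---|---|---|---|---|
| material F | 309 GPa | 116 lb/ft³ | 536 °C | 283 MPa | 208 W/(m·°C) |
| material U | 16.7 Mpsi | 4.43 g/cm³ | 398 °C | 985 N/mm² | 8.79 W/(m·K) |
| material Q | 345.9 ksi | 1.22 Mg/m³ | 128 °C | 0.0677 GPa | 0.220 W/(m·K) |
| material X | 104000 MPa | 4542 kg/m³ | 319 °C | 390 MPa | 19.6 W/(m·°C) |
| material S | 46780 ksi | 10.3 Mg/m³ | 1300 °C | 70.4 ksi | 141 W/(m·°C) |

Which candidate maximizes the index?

Screen on constraints: max service T ≥ 224 °C; σ_y ≥ 175 MPa; k ≥ 4.50 W/(m·K). Survivors: material F, material U, material X, material S.
In SI units:
  material F: E = 309.0 GPa, ρ = 1858 kg/m³
  material U: E = 115.1 GPa, ρ = 4430 kg/m³
  material X: E = 104.0 GPa, ρ = 4542 kg/m³
  material S: E = 322.5 GPa, ρ = 10300 kg/m³
  material F: M = 166 MN·m/kg
  material S: M = 31.3 MN·m/kg
  material U: M = 26.0 MN·m/kg
  material X: M = 22.9 MN·m/kg
Highest index: material F.

material F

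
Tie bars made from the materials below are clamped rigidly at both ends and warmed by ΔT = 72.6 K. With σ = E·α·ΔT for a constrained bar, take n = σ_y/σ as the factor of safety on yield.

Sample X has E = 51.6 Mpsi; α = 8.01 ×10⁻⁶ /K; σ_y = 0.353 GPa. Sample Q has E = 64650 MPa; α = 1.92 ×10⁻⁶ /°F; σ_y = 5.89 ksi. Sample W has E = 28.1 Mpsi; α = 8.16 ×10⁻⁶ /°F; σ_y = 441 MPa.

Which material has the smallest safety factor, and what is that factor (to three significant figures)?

sample X, n = 1.71

Per material, after unit conversion:
  sample X: E = 355.8, α = 8.01, σ_y = 353.0 → σ = 207 MPa, n = 1.71
  sample Q: E = 64.65, α = 3.46, σ_y = 40.61 → σ = 16.2 MPa, n = 2.50
  sample W: E = 193.7, α = 14.7, σ_y = 441.0 → σ = 207 MPa, n = 2.13
Sample X has the lowest safety factor, n = 1.71.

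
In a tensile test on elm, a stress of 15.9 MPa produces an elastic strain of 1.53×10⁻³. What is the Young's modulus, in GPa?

E = σ/ε = 15.9 MPa / 1.53×10⁻³ = 10390 MPa = 10.4 GPa.

10.4 GPa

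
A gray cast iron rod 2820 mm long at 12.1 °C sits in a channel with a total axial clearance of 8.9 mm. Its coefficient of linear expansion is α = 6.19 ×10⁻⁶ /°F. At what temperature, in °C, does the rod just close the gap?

α = 6.19×10⁻⁶/°F × 9/5 = 11.1×10⁻⁶/K.
α·L₀·ΔT = 8.9 mm ⇒ ΔT = 8.9 / (11.1×10⁻⁶ × 2820.0) = 283.3 K.
T = 12.1 + 283.3 = 295.4 °C.

295 °C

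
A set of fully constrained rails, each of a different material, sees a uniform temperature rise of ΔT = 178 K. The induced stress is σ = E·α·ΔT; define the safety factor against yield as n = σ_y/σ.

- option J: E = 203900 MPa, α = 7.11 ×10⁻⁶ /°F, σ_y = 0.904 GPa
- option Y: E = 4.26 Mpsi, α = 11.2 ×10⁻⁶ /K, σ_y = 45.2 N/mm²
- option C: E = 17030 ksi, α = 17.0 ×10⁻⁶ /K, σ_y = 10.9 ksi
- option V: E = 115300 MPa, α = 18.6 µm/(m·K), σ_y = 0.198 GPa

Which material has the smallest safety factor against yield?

option C

In consistent units (E in GPa, α in ×10⁻⁶/K, σ_y in MPa):
  option J: E = 203.9, α = 12.8, σ_y = 904.0 → σ = 464 MPa, n = 1.95
  option Y: E = 29.37, α = 11.2, σ_y = 45.20 → σ = 58.6 MPa, n = 0.772
  option C: E = 117.4, α = 17.0, σ_y = 75.15 → σ = 355 MPa, n = 0.212
  option V: E = 115.3, α = 18.6, σ_y = 198.0 → σ = 382 MPa, n = 0.519
Smallest n: option C with n = 0.212.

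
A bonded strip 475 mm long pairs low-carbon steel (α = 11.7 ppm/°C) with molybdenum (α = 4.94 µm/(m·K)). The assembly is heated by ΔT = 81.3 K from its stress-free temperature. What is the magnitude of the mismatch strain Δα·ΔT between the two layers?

Δα = |11.7 − 4.94|×10⁻⁶/K = 6.76×10⁻⁶/K.
Mismatch strain = Δα·ΔT = 6.76×10⁻⁶ × 81.3 = 5.50×10⁻⁴.

5.50×10⁻⁴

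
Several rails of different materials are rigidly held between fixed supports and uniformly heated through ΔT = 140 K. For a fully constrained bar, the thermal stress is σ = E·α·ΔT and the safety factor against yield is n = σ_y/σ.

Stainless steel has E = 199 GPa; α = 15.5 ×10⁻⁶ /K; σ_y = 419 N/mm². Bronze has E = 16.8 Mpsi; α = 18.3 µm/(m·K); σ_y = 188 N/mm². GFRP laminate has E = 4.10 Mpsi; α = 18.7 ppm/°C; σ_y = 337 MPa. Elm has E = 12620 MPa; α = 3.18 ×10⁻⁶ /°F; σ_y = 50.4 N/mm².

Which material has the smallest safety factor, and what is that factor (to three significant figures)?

Per material, after unit conversion:
  stainless steel: E = 199.0, α = 15.5, σ_y = 419.0 → σ = 432 MPa, n = 0.970
  bronze: E = 115.8, α = 18.3, σ_y = 188.0 → σ = 297 MPa, n = 0.634
  GFRP laminate: E = 28.27, α = 18.7, σ_y = 337.0 → σ = 74.0 MPa, n = 4.55
  elm: E = 12.62, α = 5.72, σ_y = 50.40 → σ = 10.1 MPa, n = 4.98
Smallest n: bronze with n = 0.634.

bronze, n = 0.634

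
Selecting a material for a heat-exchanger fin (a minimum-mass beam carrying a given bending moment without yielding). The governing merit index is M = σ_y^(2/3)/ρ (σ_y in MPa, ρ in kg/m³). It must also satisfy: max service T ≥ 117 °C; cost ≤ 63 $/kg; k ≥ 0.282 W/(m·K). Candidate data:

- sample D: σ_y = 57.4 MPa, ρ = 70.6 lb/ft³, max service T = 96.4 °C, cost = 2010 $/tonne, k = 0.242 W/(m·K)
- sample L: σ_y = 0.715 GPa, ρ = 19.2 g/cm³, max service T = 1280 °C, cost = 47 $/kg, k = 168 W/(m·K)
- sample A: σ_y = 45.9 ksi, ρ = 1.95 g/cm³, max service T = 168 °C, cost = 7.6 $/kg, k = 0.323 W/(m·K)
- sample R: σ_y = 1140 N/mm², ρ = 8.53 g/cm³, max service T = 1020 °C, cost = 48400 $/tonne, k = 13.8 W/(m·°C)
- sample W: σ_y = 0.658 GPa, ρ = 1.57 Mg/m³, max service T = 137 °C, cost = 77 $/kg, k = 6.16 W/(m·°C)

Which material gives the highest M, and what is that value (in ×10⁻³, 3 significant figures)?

Screen on constraints: max service T ≥ 117 °C; cost ≤ 63 $/kg; k ≥ 0.282 W/(m·K). Survivors: sample L, sample A, sample R.
Normalizing units and computing the index:
  sample L: σ_y = 715.0 MPa, ρ = 19200 kg/m³
  sample A: σ_y = 316.5 MPa, ρ = 1950 kg/m³
  sample R: σ_y = 1140 MPa, ρ = 8530 kg/m³
  sample A: M = 23.8×10⁻³
  sample R: M = 12.8×10⁻³
  sample L: M = 4.16×10⁻³
Highest index: sample A.

sample A, M = 23.8×10⁻³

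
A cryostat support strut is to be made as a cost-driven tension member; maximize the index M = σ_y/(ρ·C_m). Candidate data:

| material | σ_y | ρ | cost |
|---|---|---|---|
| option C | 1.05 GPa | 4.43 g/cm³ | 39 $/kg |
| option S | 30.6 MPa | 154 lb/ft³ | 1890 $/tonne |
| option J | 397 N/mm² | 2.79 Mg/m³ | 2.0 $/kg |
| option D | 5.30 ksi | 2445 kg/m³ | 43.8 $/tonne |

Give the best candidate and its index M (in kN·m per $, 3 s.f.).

option D, M = 341 kN·m per $

In SI units:
  option C: σ_y = 1050 MPa, ρ = 4430 kg/m³, cost = 39.00 $/kg
  option S: σ_y = 30.60 MPa, ρ = 2467 kg/m³, cost = 1.890 $/kg
  option J: σ_y = 397.0 MPa, ρ = 2790 kg/m³, cost = 2.000 $/kg
  option D: σ_y = 36.54 MPa, ρ = 2445 kg/m³, cost = 0.04380 $/kg
  option D: M = 341 kN·m per $
  option J: M = 71.1 kN·m per $
  option S: M = 6.56 kN·m per $
  option C: M = 6.08 kN·m per $
Option D ranks first.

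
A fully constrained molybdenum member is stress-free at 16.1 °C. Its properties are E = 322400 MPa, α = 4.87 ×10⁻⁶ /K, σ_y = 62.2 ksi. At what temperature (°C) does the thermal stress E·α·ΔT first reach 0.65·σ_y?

194 °C

E = 322400 MPa = 322.4 GPa.
σ_y = 62.2 ksi = 428.9 MPa.
E·α·ΔT = 278.8 MPa ⇒ ΔT = 278.8 / (322.4×10³ × 4.87×10⁻⁶) = 177.5 K.
T = 16.1 + 177.5 = 193.6 °C.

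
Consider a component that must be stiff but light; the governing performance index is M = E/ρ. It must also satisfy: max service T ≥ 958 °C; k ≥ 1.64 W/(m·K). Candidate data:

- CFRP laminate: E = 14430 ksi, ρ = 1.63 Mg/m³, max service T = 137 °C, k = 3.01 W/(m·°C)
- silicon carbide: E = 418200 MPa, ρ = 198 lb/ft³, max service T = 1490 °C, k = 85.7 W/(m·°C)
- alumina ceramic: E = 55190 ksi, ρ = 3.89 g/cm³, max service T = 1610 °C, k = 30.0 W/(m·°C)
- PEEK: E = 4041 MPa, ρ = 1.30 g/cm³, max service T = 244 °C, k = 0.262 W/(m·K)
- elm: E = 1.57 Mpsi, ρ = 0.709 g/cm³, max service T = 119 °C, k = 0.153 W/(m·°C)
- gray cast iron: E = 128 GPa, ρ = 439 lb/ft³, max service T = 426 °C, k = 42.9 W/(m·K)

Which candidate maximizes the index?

Screen on constraints: max service T ≥ 958 °C; k ≥ 1.64 W/(m·K). Survivors: silicon carbide, alumina ceramic.
Convert each candidate to consistent units, then evaluate M:
  silicon carbide: E = 418.2 GPa, ρ = 3172 kg/m³
  alumina ceramic: E = 380.5 GPa, ρ = 3890 kg/m³
  silicon carbide: M = 132 MN·m/kg
  alumina ceramic: M = 97.8 MN·m/kg
The maximum is for silicon carbide.

silicon carbide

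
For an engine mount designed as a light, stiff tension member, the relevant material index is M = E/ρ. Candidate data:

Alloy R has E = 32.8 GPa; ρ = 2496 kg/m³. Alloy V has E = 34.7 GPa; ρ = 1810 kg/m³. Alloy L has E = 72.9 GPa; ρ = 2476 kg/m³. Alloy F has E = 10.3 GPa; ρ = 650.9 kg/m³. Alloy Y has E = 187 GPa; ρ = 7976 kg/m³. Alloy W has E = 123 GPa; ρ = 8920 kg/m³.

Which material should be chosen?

Computing M directly (units already consistent):
  alloy L: M = 29.4 MN·m/kg
  alloy Y: M = 23.4 MN·m/kg
  alloy V: M = 19.2 MN·m/kg
  alloy F: M = 15.8 MN·m/kg
  alloy W: M = 13.8 MN·m/kg
  alloy R: M = 13.1 MN·m/kg
The maximum is for alloy L.

alloy L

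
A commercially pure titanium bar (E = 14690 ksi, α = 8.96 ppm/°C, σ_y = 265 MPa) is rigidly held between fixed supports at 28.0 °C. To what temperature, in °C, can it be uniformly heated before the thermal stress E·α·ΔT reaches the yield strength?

E = 14690 ksi = 101.3 GPa.
E·α·ΔT = 265.0 MPa ⇒ ΔT = 265.0 / (101.3×10³ × 8.96×10⁻⁶) = 292.0 K.
T = 28.0 + 292.0 = 320.0 °C.

320 °C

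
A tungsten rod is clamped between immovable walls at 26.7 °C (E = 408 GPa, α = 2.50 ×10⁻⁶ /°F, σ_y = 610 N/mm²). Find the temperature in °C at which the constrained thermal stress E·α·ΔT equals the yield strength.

359 °C

α = 2.50×10⁻⁶/°F × 9/5 = 4.50×10⁻⁶/K.
σ_y = 610 N/mm² = 610.0 MPa.
E·α·ΔT = 610.0 MPa ⇒ ΔT = 610.0 / (408.0×10³ × 4.50×10⁻⁶) = 332.2 K.
T = 26.7 + 332.2 = 358.9 °C.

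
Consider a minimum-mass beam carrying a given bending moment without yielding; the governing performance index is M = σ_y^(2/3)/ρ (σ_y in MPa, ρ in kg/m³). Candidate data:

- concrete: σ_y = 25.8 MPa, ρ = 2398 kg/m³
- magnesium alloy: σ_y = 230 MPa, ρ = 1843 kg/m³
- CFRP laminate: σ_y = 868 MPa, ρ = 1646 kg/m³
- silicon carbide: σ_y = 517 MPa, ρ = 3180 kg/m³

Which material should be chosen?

CFRP laminate

Evaluate M for each candidate:
  CFRP laminate: M = 55.3×10⁻³
  magnesium alloy: M = 20.4×10⁻³
  silicon carbide: M = 20.3×10⁻³
  concrete: M = 3.64×10⁻³
Highest index: CFRP laminate.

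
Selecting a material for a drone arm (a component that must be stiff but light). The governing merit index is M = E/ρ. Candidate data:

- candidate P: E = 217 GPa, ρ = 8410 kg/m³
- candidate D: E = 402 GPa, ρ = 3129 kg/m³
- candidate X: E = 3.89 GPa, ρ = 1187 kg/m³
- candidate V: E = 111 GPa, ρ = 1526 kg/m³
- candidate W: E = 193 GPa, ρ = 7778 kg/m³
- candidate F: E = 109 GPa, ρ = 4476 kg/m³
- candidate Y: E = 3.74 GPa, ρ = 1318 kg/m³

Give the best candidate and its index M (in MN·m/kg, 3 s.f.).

Evaluate M for each candidate:
  candidate D: M = 128 MN·m/kg
  candidate V: M = 72.7 MN·m/kg
  candidate P: M = 25.8 MN·m/kg
  candidate W: M = 24.8 MN·m/kg
  candidate F: M = 24.4 MN·m/kg
  candidate X: M = 3.28 MN·m/kg
  candidate Y: M = 2.84 MN·m/kg
The maximum is for candidate D.

candidate D, M = 128 MN·m/kg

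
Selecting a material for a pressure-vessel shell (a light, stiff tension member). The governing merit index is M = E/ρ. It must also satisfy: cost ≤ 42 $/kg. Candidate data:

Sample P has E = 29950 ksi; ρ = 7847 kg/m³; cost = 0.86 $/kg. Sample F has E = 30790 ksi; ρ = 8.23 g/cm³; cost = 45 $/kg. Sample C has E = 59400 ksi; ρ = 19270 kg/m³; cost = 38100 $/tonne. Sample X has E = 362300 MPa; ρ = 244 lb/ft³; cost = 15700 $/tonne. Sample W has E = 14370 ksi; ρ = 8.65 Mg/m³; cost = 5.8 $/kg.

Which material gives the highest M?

sample X

Screen on constraints: cost ≤ 42 $/kg. Survivors: sample P, sample C, sample X, sample W.
Convert each candidate to consistent units, then evaluate M:
  sample P: E = 206.5 GPa, ρ = 7847 kg/m³
  sample C: E = 409.5 GPa, ρ = 19270 kg/m³
  sample X: E = 362.3 GPa, ρ = 3909 kg/m³
  sample W: E = 99.08 GPa, ρ = 8650 kg/m³
  sample X: M = 92.7 MN·m/kg
  sample P: M = 26.3 MN·m/kg
  sample C: M = 21.3 MN·m/kg
  sample W: M = 11.5 MN·m/kg
The maximum is for sample X.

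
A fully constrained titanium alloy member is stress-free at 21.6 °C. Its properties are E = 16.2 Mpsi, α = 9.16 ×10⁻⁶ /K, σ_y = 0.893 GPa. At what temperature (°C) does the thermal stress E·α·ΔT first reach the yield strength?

894 °C

E = 16.2 Mpsi = 111.7 GPa.
σ_y = 0.893 GPa = 893.0 MPa.
E·α·ΔT = 893.0 MPa ⇒ ΔT = 893.0 / (111.7×10³ × 9.16×10⁻⁶) = 872.8 K.
T = 21.6 + 872.8 = 894.4 °C.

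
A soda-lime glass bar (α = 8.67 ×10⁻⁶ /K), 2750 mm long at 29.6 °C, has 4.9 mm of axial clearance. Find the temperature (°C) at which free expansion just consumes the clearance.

α·L₀·ΔT = 4.9 mm ⇒ ΔT = 4.9 / (8.67×10⁻⁶ × 2750.0) = 205.5 K.
T = 29.6 + 205.5 = 235.1 °C.

235 °C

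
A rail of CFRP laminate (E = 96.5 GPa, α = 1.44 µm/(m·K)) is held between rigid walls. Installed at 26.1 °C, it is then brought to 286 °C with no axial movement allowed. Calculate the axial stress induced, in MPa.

36.1 MPa

ΔT = 259.9 K. Constrained thermal stress σ = E·α·ΔT = 96.50×10³ MPa × 1.44×10⁻⁶ × 259.9 = 36.1 MPa (compressive).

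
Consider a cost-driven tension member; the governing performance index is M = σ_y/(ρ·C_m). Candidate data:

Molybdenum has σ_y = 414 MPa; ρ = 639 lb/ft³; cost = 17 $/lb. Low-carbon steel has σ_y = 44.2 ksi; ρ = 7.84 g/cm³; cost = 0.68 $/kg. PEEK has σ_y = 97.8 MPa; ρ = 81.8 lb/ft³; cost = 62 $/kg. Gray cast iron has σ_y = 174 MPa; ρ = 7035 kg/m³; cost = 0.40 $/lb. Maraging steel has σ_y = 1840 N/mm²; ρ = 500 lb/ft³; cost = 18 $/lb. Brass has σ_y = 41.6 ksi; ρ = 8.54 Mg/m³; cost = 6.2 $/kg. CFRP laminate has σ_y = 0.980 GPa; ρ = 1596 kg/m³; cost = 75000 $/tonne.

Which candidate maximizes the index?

Convert each candidate to consistent units, then evaluate M:
  molybdenum: σ_y = 414.0 MPa, ρ = 10240 kg/m³, cost = 37.48 $/kg
  low-carbon steel: σ_y = 304.7 MPa, ρ = 7840 kg/m³, cost = 0.6800 $/kg
  PEEK: σ_y = 97.80 MPa, ρ = 1310 kg/m³, cost = 62.00 $/kg
  gray cast iron: σ_y = 174.0 MPa, ρ = 7035 kg/m³, cost = 0.8818 $/kg
  maraging steel: σ_y = 1840 MPa, ρ = 8009 kg/m³, cost = 39.68 $/kg
  brass: σ_y = 286.8 MPa, ρ = 8540 kg/m³, cost = 6.200 $/kg
  CFRP laminate: σ_y = 980.0 MPa, ρ = 1596 kg/m³, cost = 75.00 $/kg
  low-carbon steel: M = 57.2 kN·m per $
  gray cast iron: M = 28.0 kN·m per $
  CFRP laminate: M = 8.19 kN·m per $
  maraging steel: M = 5.79 kN·m per $
  brass: M = 5.42 kN·m per $
  PEEK: M = 1.20 kN·m per $
  molybdenum: M = 1.08 kN·m per $
The maximum is for low-carbon steel.

low-carbon steel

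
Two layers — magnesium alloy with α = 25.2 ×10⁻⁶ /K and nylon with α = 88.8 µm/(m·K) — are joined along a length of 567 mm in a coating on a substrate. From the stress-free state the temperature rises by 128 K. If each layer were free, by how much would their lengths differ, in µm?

4620 µm

Δα = |25.2 − 88.8|×10⁻⁶/K = 63.6×10⁻⁶/K.
ΔL_mismatch = Δα·L·ΔT = 63.6×10⁻⁶ × 567.0 mm × 128.0 K = 4620 µm.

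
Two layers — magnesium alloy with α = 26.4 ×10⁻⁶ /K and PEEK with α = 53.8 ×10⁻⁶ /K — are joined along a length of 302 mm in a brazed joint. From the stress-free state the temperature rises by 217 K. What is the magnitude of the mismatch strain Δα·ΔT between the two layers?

Δα = |26.4 − 53.8|×10⁻⁶/K = 27.4×10⁻⁶/K.
Mismatch strain = Δα·ΔT = 27.4×10⁻⁶ × 217.0 = 5.95×10⁻³.

5.95×10⁻³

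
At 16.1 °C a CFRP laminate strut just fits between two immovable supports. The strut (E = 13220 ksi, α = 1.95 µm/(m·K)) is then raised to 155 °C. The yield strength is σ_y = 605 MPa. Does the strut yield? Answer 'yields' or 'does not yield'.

does not yield

E = 13220 ksi = 91.15 GPa.
ΔT = 138.9 K. Constrained thermal stress σ = E·α·ΔT = 91.15×10³ MPa × 1.95×10⁻⁶ × 138.9 = 24.7 MPa (compressive).
Compare to σ_y = 605 MPa: σ < σ_y, so it does not yield.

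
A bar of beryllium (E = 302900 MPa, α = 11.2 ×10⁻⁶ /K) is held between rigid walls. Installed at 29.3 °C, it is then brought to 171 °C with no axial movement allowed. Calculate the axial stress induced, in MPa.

E = 302900 MPa = 302.9 GPa.
ΔT = 141.7 K. Constrained thermal stress σ = E·α·ΔT = 302.9×10³ MPa × 11.2×10⁻⁶ × 141.7 = 481 MPa (compressive).

481 MPa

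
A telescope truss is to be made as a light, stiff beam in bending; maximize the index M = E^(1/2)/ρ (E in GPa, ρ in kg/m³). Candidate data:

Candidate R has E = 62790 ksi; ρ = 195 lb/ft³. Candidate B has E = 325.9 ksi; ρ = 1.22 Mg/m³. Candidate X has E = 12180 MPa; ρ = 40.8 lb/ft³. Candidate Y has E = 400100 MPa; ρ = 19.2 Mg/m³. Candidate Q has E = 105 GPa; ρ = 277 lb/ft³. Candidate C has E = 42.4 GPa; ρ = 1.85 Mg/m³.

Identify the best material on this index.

candidate R

Convert each candidate to consistent units, then evaluate M:
  candidate R: E = 432.9 GPa, ρ = 3124 kg/m³
  candidate B: E = 2.247 GPa, ρ = 1220 kg/m³
  candidate X: E = 12.18 GPa, ρ = 653.6 kg/m³
  candidate Y: E = 400.1 GPa, ρ = 19200 kg/m³
  candidate Q: E = 105.0 GPa, ρ = 4437 kg/m³
  candidate C: E = 42.40 GPa, ρ = 1850 kg/m³
  candidate R: M = 6.66×10⁻³
  candidate X: M = 5.34×10⁻³
  candidate C: M = 3.52×10⁻³
  candidate Q: M = 2.31×10⁻³
  candidate B: M = 1.23×10⁻³
  candidate Y: M = 1.04×10⁻³
Highest index: candidate R.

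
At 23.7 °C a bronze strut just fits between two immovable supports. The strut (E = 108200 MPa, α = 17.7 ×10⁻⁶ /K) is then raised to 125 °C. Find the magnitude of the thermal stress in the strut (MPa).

194 MPa

E = 108200 MPa = 108.2 GPa.
ΔT = 101.3 K. Constrained thermal stress σ = E·α·ΔT = 108.2×10³ MPa × 17.7×10⁻⁶ × 101.3 = 194 MPa (compressive).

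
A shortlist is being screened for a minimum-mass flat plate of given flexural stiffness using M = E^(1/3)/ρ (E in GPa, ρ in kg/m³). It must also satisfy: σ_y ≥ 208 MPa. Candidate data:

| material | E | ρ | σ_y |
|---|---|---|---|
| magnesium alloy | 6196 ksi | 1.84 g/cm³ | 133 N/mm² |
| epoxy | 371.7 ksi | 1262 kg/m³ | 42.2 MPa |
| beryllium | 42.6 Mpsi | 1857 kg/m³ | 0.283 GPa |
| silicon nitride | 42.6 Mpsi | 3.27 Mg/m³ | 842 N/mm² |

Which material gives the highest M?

Screen on constraints: σ_y ≥ 208 MPa. Survivors: beryllium, silicon nitride.
In SI units:
  beryllium: E = 293.7 GPa, ρ = 1857 kg/m³
  silicon nitride: E = 293.7 GPa, ρ = 3270 kg/m³
  beryllium: M = 3.58×10⁻³
  silicon nitride: M = 2.03×10⁻³
Beryllium has the largest M.

beryllium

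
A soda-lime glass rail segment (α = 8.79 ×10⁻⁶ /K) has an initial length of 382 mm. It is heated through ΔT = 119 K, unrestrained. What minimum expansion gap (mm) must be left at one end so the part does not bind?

0.400 mm

ΔL = α·L₀·ΔT = 8.79×10⁻⁶ × 382 mm × 119.0 K = 0.400 mm.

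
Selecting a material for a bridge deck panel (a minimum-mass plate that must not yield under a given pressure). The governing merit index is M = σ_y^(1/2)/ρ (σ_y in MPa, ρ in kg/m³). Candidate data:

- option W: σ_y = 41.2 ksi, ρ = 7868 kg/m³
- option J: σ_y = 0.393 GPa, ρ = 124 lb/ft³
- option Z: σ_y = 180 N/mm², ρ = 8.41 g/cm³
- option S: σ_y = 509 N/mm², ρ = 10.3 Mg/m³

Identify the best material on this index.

option J

Normalizing units and computing the index:
  option W: σ_y = 284.1 MPa, ρ = 7868 kg/m³
  option J: σ_y = 393.0 MPa, ρ = 1986 kg/m³
  option Z: σ_y = 180.0 MPa, ρ = 8410 kg/m³
  option S: σ_y = 509.0 MPa, ρ = 10300 kg/m³
  option J: M = 9.98×10⁻³
  option S: M = 2.19×10⁻³
  option W: M = 2.14×10⁻³
  option Z: M = 1.60×10⁻³
Option J ranks first.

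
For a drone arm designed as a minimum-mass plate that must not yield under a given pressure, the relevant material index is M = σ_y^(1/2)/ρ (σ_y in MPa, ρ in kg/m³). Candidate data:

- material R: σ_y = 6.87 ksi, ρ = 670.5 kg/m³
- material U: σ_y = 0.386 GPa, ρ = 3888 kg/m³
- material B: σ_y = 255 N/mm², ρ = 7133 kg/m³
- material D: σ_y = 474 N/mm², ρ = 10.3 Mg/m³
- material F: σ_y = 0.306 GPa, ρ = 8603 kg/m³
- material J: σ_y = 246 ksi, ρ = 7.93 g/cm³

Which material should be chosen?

Convert each candidate to consistent units, then evaluate M:
  material R: σ_y = 47.37 MPa, ρ = 670.5 kg/m³
  material U: σ_y = 386.0 MPa, ρ = 3888 kg/m³
  material B: σ_y = 255.0 MPa, ρ = 7133 kg/m³
  material D: σ_y = 474.0 MPa, ρ = 10300 kg/m³
  material F: σ_y = 306.0 MPa, ρ = 8603 kg/m³
  material J: σ_y = 1696 MPa, ρ = 7930 kg/m³
  material R: M = 10.3×10⁻³
  material J: M = 5.19×10⁻³
  material U: M = 5.05×10⁻³
  material B: M = 2.24×10⁻³
  material D: M = 2.11×10⁻³
  material F: M = 2.03×10⁻³
The maximum is for material R.

material R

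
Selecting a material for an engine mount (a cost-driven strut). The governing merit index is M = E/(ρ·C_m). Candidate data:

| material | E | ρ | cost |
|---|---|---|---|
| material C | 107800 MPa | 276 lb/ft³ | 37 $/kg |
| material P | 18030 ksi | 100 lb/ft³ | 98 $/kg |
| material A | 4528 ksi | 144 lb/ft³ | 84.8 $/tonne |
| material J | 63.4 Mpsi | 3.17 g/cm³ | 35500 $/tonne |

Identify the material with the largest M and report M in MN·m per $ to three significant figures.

Normalizing units and computing the index:
  material C: E = 107.8 GPa, ρ = 4421 kg/m³, cost = 37.00 $/kg
  material P: E = 124.3 GPa, ρ = 1602 kg/m³, cost = 98.00 $/kg
  material A: E = 31.22 GPa, ρ = 2307 kg/m³, cost = 0.08480 $/kg
  material J: E = 437.1 GPa, ρ = 3170 kg/m³, cost = 35.50 $/kg
  material A: M = 160 MN·m per $
  material J: M = 3.88 MN·m per $
  material P: M = 0.792 MN·m per $
  material C: M = 0.659 MN·m per $
Highest index: material A.

material A, M = 160 MN·m per $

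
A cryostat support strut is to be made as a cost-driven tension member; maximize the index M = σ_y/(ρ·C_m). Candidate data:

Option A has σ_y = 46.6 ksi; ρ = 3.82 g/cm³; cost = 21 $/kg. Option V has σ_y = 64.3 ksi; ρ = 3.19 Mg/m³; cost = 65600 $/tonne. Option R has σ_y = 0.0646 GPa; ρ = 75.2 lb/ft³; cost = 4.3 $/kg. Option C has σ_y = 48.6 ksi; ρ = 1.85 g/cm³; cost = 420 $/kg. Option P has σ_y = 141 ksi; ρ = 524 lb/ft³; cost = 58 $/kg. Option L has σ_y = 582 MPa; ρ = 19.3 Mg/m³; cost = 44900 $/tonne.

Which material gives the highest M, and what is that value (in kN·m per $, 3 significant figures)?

Putting every candidate on a common basis:
  option A: σ_y = 321.3 MPa, ρ = 3820 kg/m³, cost = 21.00 $/kg
  option V: σ_y = 443.3 MPa, ρ = 3190 kg/m³, cost = 65.60 $/kg
  option R: σ_y = 64.60 MPa, ρ = 1205 kg/m³, cost = 4.300 $/kg
  option C: σ_y = 335.1 MPa, ρ = 1850 kg/m³, cost = 420.0 $/kg
  option P: σ_y = 972.2 MPa, ρ = 8394 kg/m³, cost = 58.00 $/kg
  option L: σ_y = 582.0 MPa, ρ = 19300 kg/m³, cost = 44.90 $/kg
  option R: M = 12.5 kN·m per $
  option A: M = 4.01 kN·m per $
  option V: M = 2.12 kN·m per $
  option P: M = 2.00 kN·m per $
  option L: M = 0.672 kN·m per $
  option C: M = 0.431 kN·m per $
Option R has the largest M.

option R, M = 12.5 kN·m per $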